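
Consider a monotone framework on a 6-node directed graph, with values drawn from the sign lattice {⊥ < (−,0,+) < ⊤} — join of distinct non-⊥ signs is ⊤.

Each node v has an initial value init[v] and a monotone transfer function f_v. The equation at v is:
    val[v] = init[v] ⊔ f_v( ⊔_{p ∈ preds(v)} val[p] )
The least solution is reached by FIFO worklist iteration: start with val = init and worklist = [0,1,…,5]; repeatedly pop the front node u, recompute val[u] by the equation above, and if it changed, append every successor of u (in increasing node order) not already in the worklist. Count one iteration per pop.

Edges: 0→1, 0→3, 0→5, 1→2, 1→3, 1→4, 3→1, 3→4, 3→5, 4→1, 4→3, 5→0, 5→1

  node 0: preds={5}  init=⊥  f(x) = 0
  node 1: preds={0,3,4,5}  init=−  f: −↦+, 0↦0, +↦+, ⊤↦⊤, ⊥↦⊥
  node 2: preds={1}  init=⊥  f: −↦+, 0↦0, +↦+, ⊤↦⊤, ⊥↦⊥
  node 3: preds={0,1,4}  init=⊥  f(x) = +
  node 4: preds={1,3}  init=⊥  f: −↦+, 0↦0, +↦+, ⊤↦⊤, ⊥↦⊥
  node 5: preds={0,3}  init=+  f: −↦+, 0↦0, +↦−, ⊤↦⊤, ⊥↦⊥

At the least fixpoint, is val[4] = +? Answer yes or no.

no

Iteration log — 9 steps:
  step 1. node 0  ⊔preds=+  new=0  old=⊥  +wl: 
  step 2. node 1  ⊔preds=⊤  new=⊤  old=−  +wl: 
  step 3. node 2  ⊔preds=⊤  new=⊤  old=⊥  +wl: 
  step 4. node 3  ⊔preds=⊤  new=+  old=⊥  +wl: 1
  step 5. node 4  ⊔preds=⊤  new=⊤  old=⊥  +wl: 3
  step 6. node 5  ⊔preds=⊤  new=⊤  old=+  +wl: 0
  step 7. node 1  ⊔preds=⊤  new=⊤  stable
  step 8. node 3  ⊔preds=⊤  new=+  stable
  step 9. node 0  ⊔preds=⊤  new=0  stable

Least fixpoint reached:
  node 0: 0
  node 1: ⊤
  node 2: ⊤
  node 3: +
  node 4: ⊤
  node 5: ⊤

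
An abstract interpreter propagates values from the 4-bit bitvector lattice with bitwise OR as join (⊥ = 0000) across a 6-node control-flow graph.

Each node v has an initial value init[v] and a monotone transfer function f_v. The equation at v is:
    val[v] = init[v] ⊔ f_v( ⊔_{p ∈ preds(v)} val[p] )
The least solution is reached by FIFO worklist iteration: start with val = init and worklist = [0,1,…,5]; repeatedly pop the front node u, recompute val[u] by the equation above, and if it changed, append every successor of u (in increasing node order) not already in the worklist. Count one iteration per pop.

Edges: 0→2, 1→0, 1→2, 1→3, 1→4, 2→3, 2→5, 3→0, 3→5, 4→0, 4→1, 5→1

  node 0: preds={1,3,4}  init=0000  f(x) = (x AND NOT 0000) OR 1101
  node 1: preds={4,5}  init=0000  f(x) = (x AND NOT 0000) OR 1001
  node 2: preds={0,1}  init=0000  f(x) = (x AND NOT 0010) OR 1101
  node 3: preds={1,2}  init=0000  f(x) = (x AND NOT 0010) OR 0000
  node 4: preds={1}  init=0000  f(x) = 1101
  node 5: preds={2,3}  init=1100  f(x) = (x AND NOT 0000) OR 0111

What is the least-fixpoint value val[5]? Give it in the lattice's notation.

1111

Worklist (12 pops):
  #1 pop 0: in=0000 → 1101 (was 0000); enqueue []
  #2 pop 1: in=1100 → 1101 (was 0000); enqueue [0]
  #3 pop 2: in=1101 → 1101 (was 0000); enqueue []
  #4 pop 3: in=1101 → 1101 (was 0000); enqueue []
  #5 pop 4: in=1101 → 1101 (was 0000); enqueue [1]
  #6 pop 5: in=1101 → 1111 (was 1100); enqueue []
  #7 pop 0: in=1101 → 1101 (no change)
  #8 pop 1: in=1111 → 1111 (was 1101); enqueue [0,2,3,4]
  #9 pop 0: in=1111 → 1111 (was 1101); enqueue []
  #10 pop 2: in=1111 → 1101 (no change)
  #11 pop 3: in=1111 → 1101 (no change)
  #12 pop 4: in=1111 → 1101 (no change)

Fixpoint:
  val[0] = 1111
  val[1] = 1111
  val[2] = 1101
  val[3] = 1101
  val[4] = 1101
  val[5] = 1111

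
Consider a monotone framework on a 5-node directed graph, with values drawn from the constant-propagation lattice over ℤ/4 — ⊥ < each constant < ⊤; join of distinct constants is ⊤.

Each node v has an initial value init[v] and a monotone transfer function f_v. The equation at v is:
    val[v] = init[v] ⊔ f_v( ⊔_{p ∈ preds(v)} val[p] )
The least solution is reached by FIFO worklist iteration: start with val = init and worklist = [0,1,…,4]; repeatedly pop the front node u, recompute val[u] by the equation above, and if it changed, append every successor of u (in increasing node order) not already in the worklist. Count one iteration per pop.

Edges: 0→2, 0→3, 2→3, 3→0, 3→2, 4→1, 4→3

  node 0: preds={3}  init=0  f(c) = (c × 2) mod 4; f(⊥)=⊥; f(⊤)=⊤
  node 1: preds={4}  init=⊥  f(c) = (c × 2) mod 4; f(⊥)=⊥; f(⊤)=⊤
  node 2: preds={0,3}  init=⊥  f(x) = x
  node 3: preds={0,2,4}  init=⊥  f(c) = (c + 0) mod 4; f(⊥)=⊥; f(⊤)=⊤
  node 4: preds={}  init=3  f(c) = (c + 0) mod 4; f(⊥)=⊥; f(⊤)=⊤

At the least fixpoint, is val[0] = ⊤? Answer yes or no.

yes

Trace (8 dequeues):
  [1] u=0 | in ⊥ | out 0 | ==
  [2] u=1 | in 3 | out 2 | prev ⊥ | push {}
  [3] u=2 | in 0 | out 0 | prev ⊥ | push {}
  [4] u=3 | in ⊤ | out ⊤ | prev ⊥ | push {0,2}
  [5] u=4 | in ⊥ | out 3 | ==
  [6] u=0 | in ⊤ | out ⊤ | prev 0 | push {3}
  [7] u=2 | in ⊤ | out ⊤ | prev 0 | push {}
  [8] u=3 | in ⊤ | out ⊤ | ==

Converged values:
  [0] ⊤
  [1] 2
  [2] ⊤
  [3] ⊤
  [4] 3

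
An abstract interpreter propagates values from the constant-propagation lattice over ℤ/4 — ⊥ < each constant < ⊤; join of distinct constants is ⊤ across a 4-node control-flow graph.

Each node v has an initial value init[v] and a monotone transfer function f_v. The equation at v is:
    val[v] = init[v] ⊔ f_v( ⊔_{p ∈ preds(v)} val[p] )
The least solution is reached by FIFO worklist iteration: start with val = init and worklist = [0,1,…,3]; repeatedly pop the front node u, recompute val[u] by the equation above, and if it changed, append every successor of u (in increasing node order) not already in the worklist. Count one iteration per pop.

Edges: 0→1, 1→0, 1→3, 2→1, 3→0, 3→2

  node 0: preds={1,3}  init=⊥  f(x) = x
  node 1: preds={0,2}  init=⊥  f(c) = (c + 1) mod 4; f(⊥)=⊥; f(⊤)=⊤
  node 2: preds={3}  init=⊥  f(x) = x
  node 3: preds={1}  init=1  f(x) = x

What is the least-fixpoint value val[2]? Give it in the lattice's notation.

⊤

Worklist (10 pops):
  #1 pop 0: in=1 → 1 (was ⊥); enqueue []
  #2 pop 1: in=1 → 2 (was ⊥); enqueue [0]
  #3 pop 2: in=1 → 1 (was ⊥); enqueue [1]
  #4 pop 3: in=2 → ⊤ (was 1); enqueue [2]
  #5 pop 0: in=⊤ → ⊤ (was 1); enqueue []
  #6 pop 1: in=⊤ → ⊤ (was 2); enqueue [0,3]
  #7 pop 2: in=⊤ → ⊤ (was 1); enqueue [1]
  #8 pop 0: in=⊤ → ⊤ (no change)
  #9 pop 3: in=⊤ → ⊤ (no change)
  #10 pop 1: in=⊤ → ⊤ (no change)

Fixpoint:
  val[0] = ⊤
  val[1] = ⊤
  val[2] = ⊤
  val[3] = ⊤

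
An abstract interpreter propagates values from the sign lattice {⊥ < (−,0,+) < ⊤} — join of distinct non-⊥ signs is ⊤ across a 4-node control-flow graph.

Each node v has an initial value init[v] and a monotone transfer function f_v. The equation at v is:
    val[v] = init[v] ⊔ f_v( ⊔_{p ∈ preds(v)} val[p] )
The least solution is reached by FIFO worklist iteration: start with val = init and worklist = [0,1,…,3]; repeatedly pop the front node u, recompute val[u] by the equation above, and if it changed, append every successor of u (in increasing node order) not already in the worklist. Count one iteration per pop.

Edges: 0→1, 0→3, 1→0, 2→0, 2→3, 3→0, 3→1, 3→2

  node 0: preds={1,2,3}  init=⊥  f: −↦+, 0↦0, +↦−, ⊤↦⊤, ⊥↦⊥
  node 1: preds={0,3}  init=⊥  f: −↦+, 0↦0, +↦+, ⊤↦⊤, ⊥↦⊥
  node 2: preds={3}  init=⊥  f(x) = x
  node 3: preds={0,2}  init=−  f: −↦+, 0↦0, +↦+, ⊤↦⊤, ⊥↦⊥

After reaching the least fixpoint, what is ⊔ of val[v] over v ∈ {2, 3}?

Iteration log — 9 steps:
  step 1. node 0  ⊔preds=−  new=+  old=⊥  +wl: 
  step 2. node 1  ⊔preds=⊤  new=⊤  old=⊥  +wl: 0
  step 3. node 2  ⊔preds=−  new=−  old=⊥  +wl: 
  step 4. node 3  ⊔preds=⊤  new=⊤  old=−  +wl: 1,2
  step 5. node 0  ⊔preds=⊤  new=⊤  old=+  +wl: 3
  step 6. node 1  ⊔preds=⊤  new=⊤  stable
  step 7. node 2  ⊔preds=⊤  new=⊤  old=−  +wl: 0
  step 8. node 3  ⊔preds=⊤  new=⊤  stable
  step 9. node 0  ⊔preds=⊤  new=⊤  stable

Least fixpoint reached:
  node 0: ⊤
  node 1: ⊤
  node 2: ⊤
  node 3: ⊤

⊤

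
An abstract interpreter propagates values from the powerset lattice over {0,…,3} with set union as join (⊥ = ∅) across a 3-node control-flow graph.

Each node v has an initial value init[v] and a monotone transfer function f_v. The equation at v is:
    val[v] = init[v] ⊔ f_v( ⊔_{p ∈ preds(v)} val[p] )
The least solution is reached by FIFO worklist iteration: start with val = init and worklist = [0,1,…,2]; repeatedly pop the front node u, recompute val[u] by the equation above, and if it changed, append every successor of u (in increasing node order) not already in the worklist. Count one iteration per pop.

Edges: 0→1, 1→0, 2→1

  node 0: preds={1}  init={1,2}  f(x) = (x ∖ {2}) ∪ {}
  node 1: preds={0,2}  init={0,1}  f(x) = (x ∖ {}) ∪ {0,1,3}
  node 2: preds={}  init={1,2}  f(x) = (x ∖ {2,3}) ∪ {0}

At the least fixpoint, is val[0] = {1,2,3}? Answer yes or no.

no

Worklist (5 pops):
  #1 pop 0: in={0,1} → {0,1,2} (was {1,2}); enqueue []
  #2 pop 1: in={0,1,2} → {0,1,2,3} (was {0,1}); enqueue [0]
  #3 pop 2: in={} → {0,1,2} (was {1,2}); enqueue [1]
  #4 pop 0: in={0,1,2,3} → {0,1,2,3} (was {0,1,2}); enqueue []
  #5 pop 1: in={0,1,2,3} → {0,1,2,3} (no change)

Fixpoint:
  val[0] = {0,1,2,3}
  val[1] = {0,1,2,3}
  val[2] = {0,1,2}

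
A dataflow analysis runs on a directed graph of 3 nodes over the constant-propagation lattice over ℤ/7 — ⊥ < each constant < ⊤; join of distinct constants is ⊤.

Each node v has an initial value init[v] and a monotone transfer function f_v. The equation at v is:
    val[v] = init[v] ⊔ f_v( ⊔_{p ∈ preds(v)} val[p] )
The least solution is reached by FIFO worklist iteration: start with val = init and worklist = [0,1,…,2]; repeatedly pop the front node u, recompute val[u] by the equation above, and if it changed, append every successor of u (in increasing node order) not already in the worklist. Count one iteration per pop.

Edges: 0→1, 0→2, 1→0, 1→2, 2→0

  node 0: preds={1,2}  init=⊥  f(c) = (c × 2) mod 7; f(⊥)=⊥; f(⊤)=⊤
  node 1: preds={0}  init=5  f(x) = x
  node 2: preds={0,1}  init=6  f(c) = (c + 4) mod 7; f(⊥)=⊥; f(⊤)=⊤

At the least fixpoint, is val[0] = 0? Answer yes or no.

Iteration log — 4 steps:
  step 1. node 0  ⊔preds=⊤  new=⊤  old=⊥  +wl: 
  step 2. node 1  ⊔preds=⊤  new=⊤  old=5  +wl: 0
  step 3. node 2  ⊔preds=⊤  new=⊤  old=6  +wl: 
  step 4. node 0  ⊔preds=⊤  new=⊤  stable

Least fixpoint reached:
  node 0: ⊤
  node 1: ⊤
  node 2: ⊤

no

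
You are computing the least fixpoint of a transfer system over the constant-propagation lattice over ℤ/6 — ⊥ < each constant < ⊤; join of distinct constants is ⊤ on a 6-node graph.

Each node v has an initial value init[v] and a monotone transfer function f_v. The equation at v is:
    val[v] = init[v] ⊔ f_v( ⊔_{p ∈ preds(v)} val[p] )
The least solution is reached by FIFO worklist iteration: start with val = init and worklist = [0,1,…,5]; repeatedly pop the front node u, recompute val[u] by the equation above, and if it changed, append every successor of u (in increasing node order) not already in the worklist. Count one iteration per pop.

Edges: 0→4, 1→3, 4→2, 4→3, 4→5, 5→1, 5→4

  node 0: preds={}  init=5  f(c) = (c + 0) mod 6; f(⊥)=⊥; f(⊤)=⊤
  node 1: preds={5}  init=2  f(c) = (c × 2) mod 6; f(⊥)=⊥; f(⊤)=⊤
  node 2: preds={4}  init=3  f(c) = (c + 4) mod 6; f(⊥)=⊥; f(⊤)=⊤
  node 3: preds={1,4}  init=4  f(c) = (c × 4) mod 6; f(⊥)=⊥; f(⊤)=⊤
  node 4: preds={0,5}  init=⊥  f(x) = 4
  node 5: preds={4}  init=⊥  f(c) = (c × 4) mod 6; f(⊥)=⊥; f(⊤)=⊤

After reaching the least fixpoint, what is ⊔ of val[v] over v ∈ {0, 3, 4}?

Iteration log — 10 steps:
  step 1. node 0  ⊔preds=⊥  new=5  stable
  step 2. node 1  ⊔preds=⊥  new=2  stable
  step 3. node 2  ⊔preds=⊥  new=3  stable
  step 4. node 3  ⊔preds=2  new=⊤  old=4  +wl: 
  step 5. node 4  ⊔preds=5  new=4  old=⊥  +wl: 2,3
  step 6. node 5  ⊔preds=4  new=4  old=⊥  +wl: 1,4
  step 7. node 2  ⊔preds=4  new=⊤  old=3  +wl: 
  step 8. node 3  ⊔preds=⊤  new=⊤  stable
  step 9. node 1  ⊔preds=4  new=2  stable
  step 10. node 4  ⊔preds=⊤  new=4  stable

Least fixpoint reached:
  node 0: 5
  node 1: 2
  node 2: ⊤
  node 3: ⊤
  node 4: 4
  node 5: 4

⊤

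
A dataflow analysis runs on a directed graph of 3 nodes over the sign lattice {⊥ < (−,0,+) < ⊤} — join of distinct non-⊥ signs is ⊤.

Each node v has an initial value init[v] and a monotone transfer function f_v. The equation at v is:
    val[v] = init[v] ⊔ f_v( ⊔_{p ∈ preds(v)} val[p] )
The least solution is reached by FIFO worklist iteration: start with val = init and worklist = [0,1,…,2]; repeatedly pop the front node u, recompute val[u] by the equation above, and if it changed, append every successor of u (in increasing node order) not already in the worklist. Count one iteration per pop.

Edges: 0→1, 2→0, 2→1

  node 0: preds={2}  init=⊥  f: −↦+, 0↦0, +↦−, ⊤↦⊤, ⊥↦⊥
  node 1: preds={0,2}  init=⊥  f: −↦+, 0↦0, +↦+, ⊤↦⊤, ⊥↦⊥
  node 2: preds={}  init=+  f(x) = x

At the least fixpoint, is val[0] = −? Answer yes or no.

yes

Trace (3 dequeues):
  [1] u=0 | in + | out − | prev ⊥ | push {}
  [2] u=1 | in ⊤ | out ⊤ | prev ⊥ | push {}
  [3] u=2 | in ⊥ | out + | ==

Converged values:
  [0] −
  [1] ⊤
  [2] +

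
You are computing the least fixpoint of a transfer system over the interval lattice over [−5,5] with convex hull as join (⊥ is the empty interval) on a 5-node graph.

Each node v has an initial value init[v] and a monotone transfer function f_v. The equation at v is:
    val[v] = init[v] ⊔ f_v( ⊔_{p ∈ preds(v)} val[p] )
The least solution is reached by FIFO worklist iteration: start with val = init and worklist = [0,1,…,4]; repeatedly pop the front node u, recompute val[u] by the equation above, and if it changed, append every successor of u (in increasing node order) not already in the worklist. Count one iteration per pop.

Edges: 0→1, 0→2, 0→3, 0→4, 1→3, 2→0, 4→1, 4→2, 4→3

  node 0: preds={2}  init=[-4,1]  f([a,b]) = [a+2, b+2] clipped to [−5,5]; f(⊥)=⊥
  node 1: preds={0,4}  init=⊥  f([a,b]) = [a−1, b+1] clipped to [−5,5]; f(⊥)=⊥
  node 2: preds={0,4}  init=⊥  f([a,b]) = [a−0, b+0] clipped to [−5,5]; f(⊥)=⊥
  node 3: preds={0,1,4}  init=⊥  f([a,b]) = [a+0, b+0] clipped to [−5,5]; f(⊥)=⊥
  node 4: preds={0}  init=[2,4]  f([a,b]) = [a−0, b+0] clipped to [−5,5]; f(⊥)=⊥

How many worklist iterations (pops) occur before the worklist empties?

14

Trace (14 dequeues):
  [1] u=0 | in ⊥ | out [-4,1] | ==
  [2] u=1 | in [-4,4] | out [-5,5] | prev ⊥ | push {}
  [3] u=2 | in [-4,4] | out [-4,4] | prev ⊥ | push {0}
  [4] u=3 | in [-5,5] | out [-5,5] | prev ⊥ | push {}
  [5] u=4 | in [-4,1] | out [-4,4] | prev [2,4] | push {1,2,3}
  [6] u=0 | in [-4,4] | out [-4,5] | prev [-4,1] | push {4}
  [7] u=1 | in [-4,5] | out [-5,5] | ==
  [8] u=2 | in [-4,5] | out [-4,5] | prev [-4,4] | push {0}
  [9] u=3 | in [-5,5] | out [-5,5] | ==
  [10] u=4 | in [-4,5] | out [-4,5] | prev [-4,4] | push {1,2,3}
  [11] u=0 | in [-4,5] | out [-4,5] | ==
  [12] u=1 | in [-4,5] | out [-5,5] | ==
  [13] u=2 | in [-4,5] | out [-4,5] | ==
  [14] u=3 | in [-5,5] | out [-5,5] | ==

Converged values:
  [0] [-4,5]
  [1] [-5,5]
  [2] [-4,5]
  [3] [-5,5]
  [4] [-4,5]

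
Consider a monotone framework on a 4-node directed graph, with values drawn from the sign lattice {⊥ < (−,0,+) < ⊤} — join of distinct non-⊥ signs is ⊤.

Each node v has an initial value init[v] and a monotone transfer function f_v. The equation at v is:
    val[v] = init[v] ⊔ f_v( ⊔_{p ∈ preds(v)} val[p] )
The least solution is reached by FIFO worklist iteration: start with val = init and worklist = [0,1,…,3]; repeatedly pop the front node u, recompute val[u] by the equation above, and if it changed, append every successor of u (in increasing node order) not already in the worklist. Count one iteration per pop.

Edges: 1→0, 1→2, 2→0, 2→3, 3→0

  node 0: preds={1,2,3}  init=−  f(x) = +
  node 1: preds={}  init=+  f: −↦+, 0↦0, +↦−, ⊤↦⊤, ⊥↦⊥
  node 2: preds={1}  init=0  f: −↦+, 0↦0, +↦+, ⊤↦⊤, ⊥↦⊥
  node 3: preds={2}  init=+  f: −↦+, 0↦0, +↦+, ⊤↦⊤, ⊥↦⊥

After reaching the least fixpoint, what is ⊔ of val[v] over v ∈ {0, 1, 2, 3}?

⊤

Trace (5 dequeues):
  [1] u=0 | in ⊤ | out ⊤ | prev − | push {}
  [2] u=1 | in ⊥ | out + | ==
  [3] u=2 | in + | out ⊤ | prev 0 | push {0}
  [4] u=3 | in ⊤ | out ⊤ | prev + | push {}
  [5] u=0 | in ⊤ | out ⊤ | ==

Converged values:
  [0] ⊤
  [1] +
  [2] ⊤
  [3] ⊤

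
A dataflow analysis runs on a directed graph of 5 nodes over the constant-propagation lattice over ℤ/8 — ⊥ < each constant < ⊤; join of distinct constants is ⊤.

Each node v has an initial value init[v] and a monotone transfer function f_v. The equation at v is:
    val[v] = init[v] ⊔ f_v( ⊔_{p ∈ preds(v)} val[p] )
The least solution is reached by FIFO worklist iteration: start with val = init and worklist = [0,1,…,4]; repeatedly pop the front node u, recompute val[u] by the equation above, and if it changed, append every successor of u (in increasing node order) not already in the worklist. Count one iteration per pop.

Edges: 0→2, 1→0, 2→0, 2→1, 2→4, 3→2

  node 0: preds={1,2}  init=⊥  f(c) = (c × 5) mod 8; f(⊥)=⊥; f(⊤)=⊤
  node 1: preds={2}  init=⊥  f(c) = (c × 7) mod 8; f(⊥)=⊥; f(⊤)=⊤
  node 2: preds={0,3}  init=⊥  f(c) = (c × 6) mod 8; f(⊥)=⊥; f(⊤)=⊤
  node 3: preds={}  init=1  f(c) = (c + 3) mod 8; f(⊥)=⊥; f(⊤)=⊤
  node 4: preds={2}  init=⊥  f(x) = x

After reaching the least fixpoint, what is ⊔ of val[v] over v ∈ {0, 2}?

Trace (13 dequeues):
  [1] u=0 | in ⊥ | out ⊥ | ==
  [2] u=1 | in ⊥ | out ⊥ | ==
  [3] u=2 | in 1 | out 6 | prev ⊥ | push {0,1}
  [4] u=3 | in ⊥ | out 1 | ==
  [5] u=4 | in 6 | out 6 | prev ⊥ | push {}
  [6] u=0 | in 6 | out 6 | prev ⊥ | push {2}
  [7] u=1 | in 6 | out 2 | prev ⊥ | push {0}
  [8] u=2 | in ⊤ | out ⊤ | prev 6 | push {1,4}
  [9] u=0 | in ⊤ | out ⊤ | prev 6 | push {2}
  [10] u=1 | in ⊤ | out ⊤ | prev 2 | push {0}
  [11] u=4 | in ⊤ | out ⊤ | prev 6 | push {}
  [12] u=2 | in ⊤ | out ⊤ | ==
  [13] u=0 | in ⊤ | out ⊤ | ==

Converged values:
  [0] ⊤
  [1] ⊤
  [2] ⊤
  [3] 1
  [4] ⊤

⊤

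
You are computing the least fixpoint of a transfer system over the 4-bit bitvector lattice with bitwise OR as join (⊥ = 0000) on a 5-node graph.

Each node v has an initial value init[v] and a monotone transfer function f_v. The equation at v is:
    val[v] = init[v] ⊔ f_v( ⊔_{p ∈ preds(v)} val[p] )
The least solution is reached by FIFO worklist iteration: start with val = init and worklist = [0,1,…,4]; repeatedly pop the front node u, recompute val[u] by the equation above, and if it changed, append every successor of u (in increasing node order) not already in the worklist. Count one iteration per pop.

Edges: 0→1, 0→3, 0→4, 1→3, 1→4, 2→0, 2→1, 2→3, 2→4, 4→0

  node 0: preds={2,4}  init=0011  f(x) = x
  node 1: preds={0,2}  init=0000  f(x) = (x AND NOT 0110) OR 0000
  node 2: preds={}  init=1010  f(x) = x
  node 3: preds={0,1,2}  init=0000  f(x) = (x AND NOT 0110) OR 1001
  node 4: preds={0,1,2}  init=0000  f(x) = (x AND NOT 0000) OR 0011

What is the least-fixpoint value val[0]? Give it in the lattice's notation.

1011

Iteration log — 6 steps:
  step 1. node 0  ⊔preds=1010  new=1011  old=0011  +wl: 
  step 2. node 1  ⊔preds=1011  new=1001  old=0000  +wl: 
  step 3. node 2  ⊔preds=0000  new=1010  stable
  step 4. node 3  ⊔preds=1011  new=1001  old=0000  +wl: 
  step 5. node 4  ⊔preds=1011  new=1011  old=0000  +wl: 0
  step 6. node 0  ⊔preds=1011  new=1011  stable

Least fixpoint reached:
  node 0: 1011
  node 1: 1001
  node 2: 1010
  node 3: 1001
  node 4: 1011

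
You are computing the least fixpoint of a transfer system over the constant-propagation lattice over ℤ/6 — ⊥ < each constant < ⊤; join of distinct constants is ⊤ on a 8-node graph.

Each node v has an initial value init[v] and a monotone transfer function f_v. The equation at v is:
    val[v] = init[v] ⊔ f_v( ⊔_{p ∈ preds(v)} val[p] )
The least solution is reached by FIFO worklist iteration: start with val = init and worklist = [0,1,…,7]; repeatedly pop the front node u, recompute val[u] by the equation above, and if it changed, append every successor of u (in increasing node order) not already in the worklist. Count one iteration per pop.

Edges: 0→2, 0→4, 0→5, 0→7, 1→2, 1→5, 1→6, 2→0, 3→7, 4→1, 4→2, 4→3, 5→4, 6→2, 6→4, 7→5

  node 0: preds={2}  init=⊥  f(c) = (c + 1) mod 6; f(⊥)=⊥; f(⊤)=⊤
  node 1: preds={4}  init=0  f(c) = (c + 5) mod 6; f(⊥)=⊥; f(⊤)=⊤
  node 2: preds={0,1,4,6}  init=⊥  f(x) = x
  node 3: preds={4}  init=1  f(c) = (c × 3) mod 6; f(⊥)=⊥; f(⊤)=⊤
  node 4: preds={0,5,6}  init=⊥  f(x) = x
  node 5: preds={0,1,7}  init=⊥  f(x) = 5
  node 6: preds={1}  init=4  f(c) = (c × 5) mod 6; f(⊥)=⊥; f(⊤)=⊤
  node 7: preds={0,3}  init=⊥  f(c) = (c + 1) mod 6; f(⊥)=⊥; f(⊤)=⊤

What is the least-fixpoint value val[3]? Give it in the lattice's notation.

Trace (20 dequeues):
  [1] u=0 | in ⊥ | out ⊥ | ==
  [2] u=1 | in ⊥ | out 0 | ==
  [3] u=2 | in ⊤ | out ⊤ | prev ⊥ | push {0}
  [4] u=3 | in ⊥ | out 1 | ==
  [5] u=4 | in 4 | out 4 | prev ⊥ | push {1,2,3}
  [6] u=5 | in 0 | out 5 | prev ⊥ | push {4}
  [7] u=6 | in 0 | out ⊤ | prev 4 | push {}
  [8] u=7 | in 1 | out 2 | prev ⊥ | push {5}
  [9] u=0 | in ⊤ | out ⊤ | prev ⊥ | push {7}
  [10] u=1 | in 4 | out ⊤ | prev 0 | push {6}
  [11] u=2 | in ⊤ | out ⊤ | ==
  [12] u=3 | in 4 | out ⊤ | prev 1 | push {}
  [13] u=4 | in ⊤ | out ⊤ | prev 4 | push {1,2,3}
  [14] u=5 | in ⊤ | out 5 | ==
  [15] u=7 | in ⊤ | out ⊤ | prev 2 | push {5}
  [16] u=6 | in ⊤ | out ⊤ | ==
  [17] u=1 | in ⊤ | out ⊤ | ==
  [18] u=2 | in ⊤ | out ⊤ | ==
  [19] u=3 | in ⊤ | out ⊤ | ==
  [20] u=5 | in ⊤ | out 5 | ==

Converged values:
  [0] ⊤
  [1] ⊤
  [2] ⊤
  [3] ⊤
  [4] ⊤
  [5] 5
  [6] ⊤
  [7] ⊤

⊤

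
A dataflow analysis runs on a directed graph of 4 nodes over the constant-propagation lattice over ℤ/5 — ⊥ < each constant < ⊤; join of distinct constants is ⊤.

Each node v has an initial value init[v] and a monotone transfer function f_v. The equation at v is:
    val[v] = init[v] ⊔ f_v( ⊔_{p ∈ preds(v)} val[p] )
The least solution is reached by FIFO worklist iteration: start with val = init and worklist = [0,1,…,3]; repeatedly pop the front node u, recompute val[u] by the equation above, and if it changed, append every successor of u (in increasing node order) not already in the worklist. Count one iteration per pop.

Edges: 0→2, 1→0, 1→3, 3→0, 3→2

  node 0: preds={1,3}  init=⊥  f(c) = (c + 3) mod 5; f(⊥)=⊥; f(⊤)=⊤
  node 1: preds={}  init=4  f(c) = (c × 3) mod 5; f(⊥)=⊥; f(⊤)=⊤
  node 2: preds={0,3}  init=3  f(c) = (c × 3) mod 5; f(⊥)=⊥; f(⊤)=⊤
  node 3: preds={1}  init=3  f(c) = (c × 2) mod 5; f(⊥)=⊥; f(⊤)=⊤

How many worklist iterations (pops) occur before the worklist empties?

4

Trace (4 dequeues):
  [1] u=0 | in ⊤ | out ⊤ | prev ⊥ | push {}
  [2] u=1 | in ⊥ | out 4 | ==
  [3] u=2 | in ⊤ | out ⊤ | prev 3 | push {}
  [4] u=3 | in 4 | out 3 | ==

Converged values:
  [0] ⊤
  [1] 4
  [2] ⊤
  [3] 3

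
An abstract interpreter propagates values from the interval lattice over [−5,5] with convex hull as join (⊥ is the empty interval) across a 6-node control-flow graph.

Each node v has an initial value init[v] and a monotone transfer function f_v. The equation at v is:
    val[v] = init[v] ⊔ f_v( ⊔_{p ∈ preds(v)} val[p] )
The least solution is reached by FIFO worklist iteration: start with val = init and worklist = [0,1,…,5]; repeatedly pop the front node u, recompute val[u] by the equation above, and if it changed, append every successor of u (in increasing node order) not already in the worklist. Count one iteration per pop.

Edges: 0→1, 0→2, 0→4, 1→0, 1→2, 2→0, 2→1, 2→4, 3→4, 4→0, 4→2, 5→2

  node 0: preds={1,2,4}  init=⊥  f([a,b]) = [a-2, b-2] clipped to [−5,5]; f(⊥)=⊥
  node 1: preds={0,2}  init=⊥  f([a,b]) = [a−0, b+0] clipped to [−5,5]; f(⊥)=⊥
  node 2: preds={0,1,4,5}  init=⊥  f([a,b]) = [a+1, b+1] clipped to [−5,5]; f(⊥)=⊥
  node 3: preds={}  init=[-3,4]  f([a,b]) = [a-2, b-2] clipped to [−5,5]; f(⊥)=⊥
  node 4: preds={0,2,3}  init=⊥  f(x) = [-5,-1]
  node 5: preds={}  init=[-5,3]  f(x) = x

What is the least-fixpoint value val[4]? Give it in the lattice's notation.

Trace (15 dequeues):
  [1] u=0 | in ⊥ | out ⊥ | ==
  [2] u=1 | in ⊥ | out ⊥ | ==
  [3] u=2 | in [-5,3] | out [-4,4] | prev ⊥ | push {0,1}
  [4] u=3 | in ⊥ | out [-3,4] | ==
  [5] u=4 | in [-4,4] | out [-5,-1] | prev ⊥ | push {2}
  [6] u=5 | in ⊥ | out [-5,3] | ==
  [7] u=0 | in [-5,4] | out [-5,2] | prev ⊥ | push {4}
  [8] u=1 | in [-5,4] | out [-5,4] | prev ⊥ | push {0}
  [9] u=2 | in [-5,4] | out [-4,5] | prev [-4,4] | push {1}
  [10] u=4 | in [-5,5] | out [-5,-1] | ==
  [11] u=0 | in [-5,5] | out [-5,3] | prev [-5,2] | push {2,4}
  [12] u=1 | in [-5,5] | out [-5,5] | prev [-5,4] | push {0}
  [13] u=2 | in [-5,5] | out [-4,5] | ==
  [14] u=4 | in [-5,5] | out [-5,-1] | ==
  [15] u=0 | in [-5,5] | out [-5,3] | ==

Converged values:
  [0] [-5,3]
  [1] [-5,5]
  [2] [-4,5]
  [3] [-3,4]
  [4] [-5,-1]
  [5] [-5,3]

[-5,-1]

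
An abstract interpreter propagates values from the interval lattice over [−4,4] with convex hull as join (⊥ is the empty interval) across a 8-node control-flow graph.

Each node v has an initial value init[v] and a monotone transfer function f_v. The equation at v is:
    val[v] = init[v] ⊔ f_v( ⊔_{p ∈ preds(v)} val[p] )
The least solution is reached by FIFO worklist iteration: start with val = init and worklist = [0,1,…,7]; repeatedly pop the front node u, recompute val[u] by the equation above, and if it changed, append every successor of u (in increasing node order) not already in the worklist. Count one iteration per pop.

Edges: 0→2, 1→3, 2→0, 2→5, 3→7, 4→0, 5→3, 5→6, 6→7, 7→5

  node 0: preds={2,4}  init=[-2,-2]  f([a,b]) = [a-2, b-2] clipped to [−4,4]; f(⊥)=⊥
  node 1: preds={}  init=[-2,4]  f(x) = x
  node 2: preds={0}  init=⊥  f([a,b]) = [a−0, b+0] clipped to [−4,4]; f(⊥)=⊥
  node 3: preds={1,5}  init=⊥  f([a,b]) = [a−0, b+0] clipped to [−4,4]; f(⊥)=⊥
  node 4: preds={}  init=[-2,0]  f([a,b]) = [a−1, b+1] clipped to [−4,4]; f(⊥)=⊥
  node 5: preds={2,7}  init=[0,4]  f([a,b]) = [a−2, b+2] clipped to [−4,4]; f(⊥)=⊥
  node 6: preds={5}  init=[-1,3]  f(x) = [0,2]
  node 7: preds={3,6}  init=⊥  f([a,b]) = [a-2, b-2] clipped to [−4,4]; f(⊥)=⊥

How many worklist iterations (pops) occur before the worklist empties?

12

Iteration log — 12 steps:
  step 1. node 0  ⊔preds=[-2,0]  new=[-4,-2]  old=[-2,-2]  +wl: 
  step 2. node 1  ⊔preds=⊥  new=[-2,4]  stable
  step 3. node 2  ⊔preds=[-4,-2]  new=[-4,-2]  old=⊥  +wl: 0
  step 4. node 3  ⊔preds=[-2,4]  new=[-2,4]  old=⊥  +wl: 
  step 5. node 4  ⊔preds=⊥  new=[-2,0]  stable
  step 6. node 5  ⊔preds=[-4,-2]  new=[-4,4]  old=[0,4]  +wl: 3
  step 7. node 6  ⊔preds=[-4,4]  new=[-1,3]  stable
  step 8. node 7  ⊔preds=[-2,4]  new=[-4,2]  old=⊥  +wl: 5
  step 9. node 0  ⊔preds=[-4,0]  new=[-4,-2]  stable
  step 10. node 3  ⊔preds=[-4,4]  new=[-4,4]  old=[-2,4]  +wl: 7
  step 11. node 5  ⊔preds=[-4,2]  new=[-4,4]  stable
  step 12. node 7  ⊔preds=[-4,4]  new=[-4,2]  stable

Least fixpoint reached:
  node 0: [-4,-2]
  node 1: [-2,4]
  node 2: [-4,-2]
  node 3: [-4,4]
  node 4: [-2,0]
  node 5: [-4,4]
  node 6: [-1,3]
  node 7: [-4,2]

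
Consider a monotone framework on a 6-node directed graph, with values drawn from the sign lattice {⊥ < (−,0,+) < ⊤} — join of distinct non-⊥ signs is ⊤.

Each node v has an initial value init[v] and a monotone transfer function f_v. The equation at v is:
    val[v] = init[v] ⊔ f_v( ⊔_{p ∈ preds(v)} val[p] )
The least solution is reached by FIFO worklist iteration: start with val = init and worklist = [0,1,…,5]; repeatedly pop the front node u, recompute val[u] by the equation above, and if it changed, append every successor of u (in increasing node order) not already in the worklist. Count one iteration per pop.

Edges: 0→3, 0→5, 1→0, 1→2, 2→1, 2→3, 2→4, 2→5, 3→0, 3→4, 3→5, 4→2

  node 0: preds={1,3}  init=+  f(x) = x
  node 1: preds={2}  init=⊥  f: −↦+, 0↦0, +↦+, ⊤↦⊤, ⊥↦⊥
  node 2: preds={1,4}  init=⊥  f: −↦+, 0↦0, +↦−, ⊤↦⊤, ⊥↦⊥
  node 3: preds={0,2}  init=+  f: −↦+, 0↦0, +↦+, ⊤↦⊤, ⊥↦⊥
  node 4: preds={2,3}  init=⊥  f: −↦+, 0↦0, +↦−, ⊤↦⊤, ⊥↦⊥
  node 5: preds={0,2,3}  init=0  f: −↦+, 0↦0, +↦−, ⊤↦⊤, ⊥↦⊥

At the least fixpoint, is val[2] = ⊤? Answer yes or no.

Worklist (21 pops):
  #1 pop 0: in=+ → + (no change)
  #2 pop 1: in=⊥ → ⊥ (no change)
  #3 pop 2: in=⊥ → ⊥ (no change)
  #4 pop 3: in=+ → + (no change)
  #5 pop 4: in=+ → − (was ⊥); enqueue [2]
  #6 pop 5: in=+ → ⊤ (was 0); enqueue []
  #7 pop 2: in=− → + (was ⊥); enqueue [1,3,4,5]
  #8 pop 1: in=+ → + (was ⊥); enqueue [0,2]
  #9 pop 3: in=+ → + (no change)
  #10 pop 4: in=+ → − (no change)
  #11 pop 5: in=+ → ⊤ (no change)
  #12 pop 0: in=+ → + (no change)
  #13 pop 2: in=⊤ → ⊤ (was +); enqueue [1,3,4,5]
  #14 pop 1: in=⊤ → ⊤ (was +); enqueue [0,2]
  #15 pop 3: in=⊤ → ⊤ (was +); enqueue []
  #16 pop 4: in=⊤ → ⊤ (was −); enqueue []
  #17 pop 5: in=⊤ → ⊤ (no change)
  #18 pop 0: in=⊤ → ⊤ (was +); enqueue [3,5]
  #19 pop 2: in=⊤ → ⊤ (no change)
  #20 pop 3: in=⊤ → ⊤ (no change)
  #21 pop 5: in=⊤ → ⊤ (no change)

Fixpoint:
  val[0] = ⊤
  val[1] = ⊤
  val[2] = ⊤
  val[3] = ⊤
  val[4] = ⊤
  val[5] = ⊤

yes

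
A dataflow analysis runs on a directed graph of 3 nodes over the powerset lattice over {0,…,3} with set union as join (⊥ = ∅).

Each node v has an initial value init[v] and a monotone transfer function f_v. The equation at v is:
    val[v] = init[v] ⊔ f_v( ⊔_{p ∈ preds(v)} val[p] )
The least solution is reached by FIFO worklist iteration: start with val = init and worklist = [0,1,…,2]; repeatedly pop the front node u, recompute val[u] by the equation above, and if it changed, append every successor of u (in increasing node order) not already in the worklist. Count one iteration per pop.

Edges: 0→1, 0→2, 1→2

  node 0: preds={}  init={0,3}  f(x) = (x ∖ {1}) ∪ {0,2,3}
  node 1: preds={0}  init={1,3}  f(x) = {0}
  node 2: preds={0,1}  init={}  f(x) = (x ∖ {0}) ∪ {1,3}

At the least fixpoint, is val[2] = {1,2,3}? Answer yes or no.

Worklist (3 pops):
  #1 pop 0: in={} → {0,2,3} (was {0,3}); enqueue []
  #2 pop 1: in={0,2,3} → {0,1,3} (was {1,3}); enqueue []
  #3 pop 2: in={0,1,2,3} → {1,2,3} (was {}); enqueue []

Fixpoint:
  val[0] = {0,2,3}
  val[1] = {0,1,3}
  val[2] = {1,2,3}

yes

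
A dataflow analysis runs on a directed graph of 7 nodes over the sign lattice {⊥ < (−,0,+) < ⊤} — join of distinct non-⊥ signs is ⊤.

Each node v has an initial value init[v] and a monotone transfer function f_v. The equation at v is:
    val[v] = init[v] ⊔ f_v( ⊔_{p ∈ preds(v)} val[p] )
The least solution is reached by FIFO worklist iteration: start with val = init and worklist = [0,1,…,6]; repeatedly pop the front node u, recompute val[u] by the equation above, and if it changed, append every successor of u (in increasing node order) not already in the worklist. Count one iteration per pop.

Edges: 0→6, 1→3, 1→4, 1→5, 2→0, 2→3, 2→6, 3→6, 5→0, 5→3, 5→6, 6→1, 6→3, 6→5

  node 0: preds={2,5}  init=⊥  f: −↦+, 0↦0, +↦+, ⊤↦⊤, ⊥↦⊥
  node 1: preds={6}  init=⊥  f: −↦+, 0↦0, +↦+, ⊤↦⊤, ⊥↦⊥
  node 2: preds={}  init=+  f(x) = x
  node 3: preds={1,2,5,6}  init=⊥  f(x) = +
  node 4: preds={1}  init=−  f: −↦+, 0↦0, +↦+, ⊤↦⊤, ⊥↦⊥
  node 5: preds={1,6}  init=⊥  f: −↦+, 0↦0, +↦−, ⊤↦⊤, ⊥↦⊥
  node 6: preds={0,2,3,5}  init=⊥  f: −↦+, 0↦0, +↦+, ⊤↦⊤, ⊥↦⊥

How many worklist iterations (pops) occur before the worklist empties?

21

Trace (21 dequeues):
  [1] u=0 | in + | out + | prev ⊥ | push {}
  [2] u=1 | in ⊥ | out ⊥ | ==
  [3] u=2 | in ⊥ | out + | ==
  [4] u=3 | in + | out + | prev ⊥ | push {}
  [5] u=4 | in ⊥ | out − | ==
  [6] u=5 | in ⊥ | out ⊥ | ==
  [7] u=6 | in + | out + | prev ⊥ | push {1,3,5}
  [8] u=1 | in + | out + | prev ⊥ | push {4}
  [9] u=3 | in + | out + | ==
  [10] u=5 | in + | out − | prev ⊥ | push {0,3,6}
  [11] u=4 | in + | out ⊤ | prev − | push {}
  [12] u=0 | in ⊤ | out ⊤ | prev + | push {}
  [13] u=3 | in ⊤ | out + | ==
  [14] u=6 | in ⊤ | out ⊤ | prev + | push {1,3,5}
  [15] u=1 | in ⊤ | out ⊤ | prev + | push {4}
  [16] u=3 | in ⊤ | out + | ==
  [17] u=5 | in ⊤ | out ⊤ | prev − | push {0,3,6}
  [18] u=4 | in ⊤ | out ⊤ | ==
  [19] u=0 | in ⊤ | out ⊤ | ==
  [20] u=3 | in ⊤ | out + | ==
  [21] u=6 | in ⊤ | out ⊤ | ==

Converged values:
  [0] ⊤
  [1] ⊤
  [2] +
  [3] +
  [4] ⊤
  [5] ⊤
  [6] ⊤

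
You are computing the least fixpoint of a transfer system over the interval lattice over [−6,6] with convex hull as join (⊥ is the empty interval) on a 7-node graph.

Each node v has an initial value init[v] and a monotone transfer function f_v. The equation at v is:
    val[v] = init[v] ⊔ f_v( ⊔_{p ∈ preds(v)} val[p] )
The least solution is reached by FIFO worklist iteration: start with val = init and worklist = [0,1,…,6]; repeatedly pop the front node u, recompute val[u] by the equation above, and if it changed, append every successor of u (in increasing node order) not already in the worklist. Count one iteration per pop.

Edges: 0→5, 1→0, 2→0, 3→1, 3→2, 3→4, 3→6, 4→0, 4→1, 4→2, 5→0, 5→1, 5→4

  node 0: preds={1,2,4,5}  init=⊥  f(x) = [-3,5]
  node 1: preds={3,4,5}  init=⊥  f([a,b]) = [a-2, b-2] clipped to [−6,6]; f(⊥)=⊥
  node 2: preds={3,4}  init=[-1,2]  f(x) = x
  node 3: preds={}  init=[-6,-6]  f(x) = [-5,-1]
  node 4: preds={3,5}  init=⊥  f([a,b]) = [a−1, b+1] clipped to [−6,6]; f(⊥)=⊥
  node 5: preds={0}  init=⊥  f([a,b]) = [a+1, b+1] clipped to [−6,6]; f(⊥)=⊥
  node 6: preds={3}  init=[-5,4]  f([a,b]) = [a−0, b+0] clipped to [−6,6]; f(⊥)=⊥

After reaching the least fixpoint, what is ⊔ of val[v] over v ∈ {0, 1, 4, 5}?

Trace (15 dequeues):
  [1] u=0 | in [-1,2] | out [-3,5] | prev ⊥ | push {}
  [2] u=1 | in [-6,-6] | out [-6,-6] | prev ⊥ | push {0}
  [3] u=2 | in [-6,-6] | out [-6,2] | prev [-1,2] | push {}
  [4] u=3 | in ⊥ | out [-6,-1] | prev [-6,-6] | push {1,2}
  [5] u=4 | in [-6,-1] | out [-6,0] | prev ⊥ | push {}
  [6] u=5 | in [-3,5] | out [-2,6] | prev ⊥ | push {4}
  [7] u=6 | in [-6,-1] | out [-6,4] | prev [-5,4] | push {}
  [8] u=0 | in [-6,6] | out [-3,5] | ==
  [9] u=1 | in [-6,6] | out [-6,4] | prev [-6,-6] | push {0}
  [10] u=2 | in [-6,0] | out [-6,2] | ==
  [11] u=4 | in [-6,6] | out [-6,6] | prev [-6,0] | push {1,2}
  [12] u=0 | in [-6,6] | out [-3,5] | ==
  [13] u=1 | in [-6,6] | out [-6,4] | ==
  [14] u=2 | in [-6,6] | out [-6,6] | prev [-6,2] | push {0}
  [15] u=0 | in [-6,6] | out [-3,5] | ==

Converged values:
  [0] [-3,5]
  [1] [-6,4]
  [2] [-6,6]
  [3] [-6,-1]
  [4] [-6,6]
  [5] [-2,6]
  [6] [-6,4]

[-6,6]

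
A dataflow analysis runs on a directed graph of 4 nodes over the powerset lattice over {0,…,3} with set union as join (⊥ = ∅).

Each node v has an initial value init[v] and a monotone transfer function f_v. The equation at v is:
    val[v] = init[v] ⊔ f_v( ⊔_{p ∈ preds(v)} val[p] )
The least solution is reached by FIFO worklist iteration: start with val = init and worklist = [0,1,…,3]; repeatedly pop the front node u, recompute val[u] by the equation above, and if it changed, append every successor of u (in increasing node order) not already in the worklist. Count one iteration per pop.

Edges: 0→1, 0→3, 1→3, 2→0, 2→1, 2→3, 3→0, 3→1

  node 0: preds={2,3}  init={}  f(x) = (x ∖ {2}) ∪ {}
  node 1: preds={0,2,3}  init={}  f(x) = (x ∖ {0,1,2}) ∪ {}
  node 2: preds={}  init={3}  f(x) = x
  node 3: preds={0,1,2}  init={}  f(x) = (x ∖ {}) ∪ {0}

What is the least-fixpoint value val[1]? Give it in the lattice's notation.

Trace (7 dequeues):
  [1] u=0 | in {3} | out {3} | prev {} | push {}
  [2] u=1 | in {3} | out {3} | prev {} | push {}
  [3] u=2 | in {} | out {3} | ==
  [4] u=3 | in {3} | out {0,3} | prev {} | push {0,1}
  [5] u=0 | in {0,3} | out {0,3} | prev {3} | push {3}
  [6] u=1 | in {0,3} | out {3} | ==
  [7] u=3 | in {0,3} | out {0,3} | ==

Converged values:
  [0] {0,3}
  [1] {3}
  [2] {3}
  [3] {0,3}

{3}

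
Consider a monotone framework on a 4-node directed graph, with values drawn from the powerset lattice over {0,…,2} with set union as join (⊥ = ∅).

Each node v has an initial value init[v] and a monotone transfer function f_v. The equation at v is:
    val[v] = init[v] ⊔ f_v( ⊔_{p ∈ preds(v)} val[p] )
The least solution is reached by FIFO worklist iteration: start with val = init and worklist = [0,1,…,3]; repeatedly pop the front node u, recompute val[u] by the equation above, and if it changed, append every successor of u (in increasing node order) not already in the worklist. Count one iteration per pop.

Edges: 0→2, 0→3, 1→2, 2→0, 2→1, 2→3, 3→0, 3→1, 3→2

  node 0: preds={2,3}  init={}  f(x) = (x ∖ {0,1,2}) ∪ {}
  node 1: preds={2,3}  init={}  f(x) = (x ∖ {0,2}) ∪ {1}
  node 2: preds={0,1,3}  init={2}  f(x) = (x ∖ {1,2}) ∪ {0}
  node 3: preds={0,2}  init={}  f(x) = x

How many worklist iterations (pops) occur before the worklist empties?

Trace (7 dequeues):
  [1] u=0 | in {2} | out {} | ==
  [2] u=1 | in {2} | out {1} | prev {} | push {}
  [3] u=2 | in {1} | out {0,2} | prev {2} | push {0,1}
  [4] u=3 | in {0,2} | out {0,2} | prev {} | push {2}
  [5] u=0 | in {0,2} | out {} | ==
  [6] u=1 | in {0,2} | out {1} | ==
  [7] u=2 | in {0,1,2} | out {0,2} | ==

Converged values:
  [0] {}
  [1] {1}
  [2] {0,2}
  [3] {0,2}

7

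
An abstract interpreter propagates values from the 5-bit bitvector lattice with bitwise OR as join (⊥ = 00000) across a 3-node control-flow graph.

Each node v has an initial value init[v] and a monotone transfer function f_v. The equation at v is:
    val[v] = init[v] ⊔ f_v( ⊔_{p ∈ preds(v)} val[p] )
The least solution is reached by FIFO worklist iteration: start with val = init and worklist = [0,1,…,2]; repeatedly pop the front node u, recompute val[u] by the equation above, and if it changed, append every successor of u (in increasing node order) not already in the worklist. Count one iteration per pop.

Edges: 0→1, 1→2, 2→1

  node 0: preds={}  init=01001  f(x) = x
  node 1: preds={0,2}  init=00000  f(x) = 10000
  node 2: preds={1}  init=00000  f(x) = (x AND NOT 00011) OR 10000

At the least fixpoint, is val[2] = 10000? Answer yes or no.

Iteration log — 4 steps:
  step 1. node 0  ⊔preds=00000  new=01001  stable
  step 2. node 1  ⊔preds=01001  new=10000  old=00000  +wl: 
  step 3. node 2  ⊔preds=10000  new=10000  old=00000  +wl: 1
  step 4. node 1  ⊔preds=11001  new=10000  stable

Least fixpoint reached:
  node 0: 01001
  node 1: 10000
  node 2: 10000

yes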